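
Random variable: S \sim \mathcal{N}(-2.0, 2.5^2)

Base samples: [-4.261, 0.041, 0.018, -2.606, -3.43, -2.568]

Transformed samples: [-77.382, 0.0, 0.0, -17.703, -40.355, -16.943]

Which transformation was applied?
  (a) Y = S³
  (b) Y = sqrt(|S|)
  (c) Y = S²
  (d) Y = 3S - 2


Checking option (a) Y = S³:
  S = -4.261 -> Y = -77.382 ✓
  S = 0.041 -> Y = 0.0 ✓
  S = 0.018 -> Y = 0.0 ✓
All samples match this transformation.

(a) S³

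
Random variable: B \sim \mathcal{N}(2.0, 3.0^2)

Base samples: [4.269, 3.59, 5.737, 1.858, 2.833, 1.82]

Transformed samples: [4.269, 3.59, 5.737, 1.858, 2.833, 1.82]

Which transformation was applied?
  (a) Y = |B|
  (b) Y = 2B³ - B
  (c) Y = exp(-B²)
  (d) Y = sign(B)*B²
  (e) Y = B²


Checking option (a) Y = |B|:
  B = 4.269 -> Y = 4.269 ✓
  B = 3.59 -> Y = 3.59 ✓
  B = 5.737 -> Y = 5.737 ✓
All samples match this transformation.

(a) |B|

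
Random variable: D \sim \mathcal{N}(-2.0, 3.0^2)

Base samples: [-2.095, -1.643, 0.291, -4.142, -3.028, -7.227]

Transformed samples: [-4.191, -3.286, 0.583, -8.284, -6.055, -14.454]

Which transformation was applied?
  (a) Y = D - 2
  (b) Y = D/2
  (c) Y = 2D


Checking option (c) Y = 2D:
  D = -2.095 -> Y = -4.191 ✓
  D = -1.643 -> Y = -3.286 ✓
  D = 0.291 -> Y = 0.583 ✓
All samples match this transformation.

(c) 2D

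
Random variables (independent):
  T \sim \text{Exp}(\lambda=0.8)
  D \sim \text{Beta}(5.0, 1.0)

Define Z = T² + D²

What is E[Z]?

E[Z] = E[T²] + E[D²]
E[T²] = Var(T) + E[T]² = 1.5625 + 1.5625 = 3.125
E[D²] = Var(D) + E[D]² = 0.01984127 + 0.69444444 = 0.71428571
E[Z] = 3.125 + 0.71428571 = 3.8392857

3.8392857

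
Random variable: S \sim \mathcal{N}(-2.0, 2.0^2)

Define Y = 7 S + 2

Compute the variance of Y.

For Y = aS + b: Var(Y) = a² * Var(S)
Var(S) = 2.0^2 = 4
Var(Y) = 7² * 4 = 49 * 4 = 196

196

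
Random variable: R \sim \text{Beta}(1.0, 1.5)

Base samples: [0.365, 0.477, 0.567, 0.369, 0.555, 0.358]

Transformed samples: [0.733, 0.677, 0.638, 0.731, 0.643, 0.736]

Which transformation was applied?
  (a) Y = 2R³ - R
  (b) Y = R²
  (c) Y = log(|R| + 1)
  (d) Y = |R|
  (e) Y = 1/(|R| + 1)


Checking option (e) Y = 1/(|R| + 1):
  R = 0.365 -> Y = 0.733 ✓
  R = 0.477 -> Y = 0.677 ✓
  R = 0.567 -> Y = 0.638 ✓
All samples match this transformation.

(e) 1/(|R| + 1)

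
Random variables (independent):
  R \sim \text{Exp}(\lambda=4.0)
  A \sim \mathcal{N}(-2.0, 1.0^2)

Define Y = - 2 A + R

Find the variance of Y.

For independent RVs: Var(aX + bY) = a²Var(X) + b²Var(Y)
Var(R) = 0.0625
Var(A) = 1
Var(Y) = 1²*0.0625 + (-2)²*1
= 1*0.0625 + 4*1 = 4.0625

4.0625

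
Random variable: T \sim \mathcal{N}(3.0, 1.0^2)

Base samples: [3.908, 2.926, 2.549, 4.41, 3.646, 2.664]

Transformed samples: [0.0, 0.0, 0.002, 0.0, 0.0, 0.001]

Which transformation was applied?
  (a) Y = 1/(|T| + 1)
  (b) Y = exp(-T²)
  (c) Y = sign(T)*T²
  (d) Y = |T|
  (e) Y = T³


Checking option (b) Y = exp(-T²):
  T = 3.908 -> Y = 0.0 ✓
  T = 2.926 -> Y = 0.0 ✓
  T = 2.549 -> Y = 0.002 ✓
All samples match this transformation.

(b) exp(-T²)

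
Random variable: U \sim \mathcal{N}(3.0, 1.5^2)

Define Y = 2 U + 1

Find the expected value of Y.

For Y = 2U + 1:
E[Y] = 2 * E[U] + 1
E[U] = 3.0 = 3
E[Y] = 2 * 3 + 1 = 7

7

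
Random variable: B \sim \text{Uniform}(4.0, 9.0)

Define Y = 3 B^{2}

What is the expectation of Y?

E[Y] = 3*E[B²]
E[B] = 6.5
E[B²] = Var(B) + (E[B])² = 2.0833333 + 42.25 = 44.333333
E[Y] = 3*44.333333 = 133

133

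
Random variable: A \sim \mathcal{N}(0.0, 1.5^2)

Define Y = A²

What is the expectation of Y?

Using E[X²] = Var(X) + (E[X])²:
E[A] = 0
Var(A) = 1.5^2 = 2.25
E[A²] = 2.25 + 0² = 2.25 + 0 = 2.25

2.25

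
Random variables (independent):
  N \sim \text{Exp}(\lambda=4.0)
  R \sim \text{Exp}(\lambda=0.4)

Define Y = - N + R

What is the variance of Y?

For independent RVs: Var(aX + bY) = a²Var(X) + b²Var(Y)
Var(N) = 0.0625
Var(R) = 6.25
Var(Y) = (-1)²*0.0625 + 1²*6.25
= 1*0.0625 + 1*6.25 = 6.3125

6.3125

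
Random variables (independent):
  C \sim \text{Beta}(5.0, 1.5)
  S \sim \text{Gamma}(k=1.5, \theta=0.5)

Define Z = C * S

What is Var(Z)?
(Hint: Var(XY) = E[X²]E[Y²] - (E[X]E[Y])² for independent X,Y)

Var(XY) = E[X²]E[Y²] - (E[X]E[Y])²
E[C] = 0.76923077, Var(C) = 0.023668639
E[S] = 0.75, Var(S) = 0.375
E[C²] = 0.023668639 + 0.76923077² = 0.61538462
E[S²] = 0.375 + 0.75² = 0.9375
Var(Z) = 0.61538462*0.9375 - (0.76923077*0.75)²
= 0.57692308 - 0.33284024 = 0.24408284

0.24408284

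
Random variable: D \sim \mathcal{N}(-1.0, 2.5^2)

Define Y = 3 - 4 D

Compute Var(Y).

For Y = aD + b: Var(Y) = a² * Var(D)
Var(D) = 2.5^2 = 6.25
Var(Y) = (-4)² * 6.25 = 16 * 6.25 = 100

100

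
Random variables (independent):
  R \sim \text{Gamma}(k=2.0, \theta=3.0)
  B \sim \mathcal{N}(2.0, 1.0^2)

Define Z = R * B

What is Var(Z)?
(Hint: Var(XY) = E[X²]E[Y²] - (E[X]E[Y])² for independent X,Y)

Var(XY) = E[X²]E[Y²] - (E[X]E[Y])²
E[R] = 6, Var(R) = 18
E[B] = 2, Var(B) = 1
E[R²] = 18 + 6² = 54
E[B²] = 1 + 2² = 5
Var(Z) = 54*5 - (6*2)²
= 270 - 144 = 126

126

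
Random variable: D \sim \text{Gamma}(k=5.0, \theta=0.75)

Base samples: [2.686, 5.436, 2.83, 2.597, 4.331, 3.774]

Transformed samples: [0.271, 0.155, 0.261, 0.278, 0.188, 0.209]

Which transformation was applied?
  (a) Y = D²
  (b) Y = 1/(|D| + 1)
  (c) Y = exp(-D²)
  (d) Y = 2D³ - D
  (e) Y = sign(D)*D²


Checking option (b) Y = 1/(|D| + 1):
  D = 2.686 -> Y = 0.271 ✓
  D = 5.436 -> Y = 0.155 ✓
  D = 2.83 -> Y = 0.261 ✓
All samples match this transformation.

(b) 1/(|D| + 1)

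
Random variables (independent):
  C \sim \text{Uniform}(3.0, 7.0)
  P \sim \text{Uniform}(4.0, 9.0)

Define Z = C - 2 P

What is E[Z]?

E[Z] = 1*E[C] - 2*E[P]
E[C] = 5
E[P] = 6.5
E[Z] = 1*5 - 2*6.5 = -8

-8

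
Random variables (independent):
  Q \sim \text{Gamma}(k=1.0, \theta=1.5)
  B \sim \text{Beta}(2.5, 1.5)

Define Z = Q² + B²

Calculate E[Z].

E[Z] = E[Q²] + E[B²]
E[Q²] = Var(Q) + E[Q]² = 2.25 + 2.25 = 4.5
E[B²] = Var(B) + E[B]² = 0.046875 + 0.390625 = 0.4375
E[Z] = 4.5 + 0.4375 = 4.9375

4.9375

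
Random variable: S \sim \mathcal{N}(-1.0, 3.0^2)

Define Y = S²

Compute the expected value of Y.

Using E[X²] = Var(X) + (E[X])²:
E[S] = -1
Var(S) = 3.0^2 = 9
E[S²] = 9 + (-1)² = 9 + 1 = 10

10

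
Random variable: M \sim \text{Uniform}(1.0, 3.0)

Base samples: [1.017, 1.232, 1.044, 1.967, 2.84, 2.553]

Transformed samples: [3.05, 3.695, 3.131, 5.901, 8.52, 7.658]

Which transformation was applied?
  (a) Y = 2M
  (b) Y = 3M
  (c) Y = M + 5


Checking option (b) Y = 3M:
  M = 1.017 -> Y = 3.05 ✓
  M = 1.232 -> Y = 3.695 ✓
  M = 1.044 -> Y = 3.131 ✓
All samples match this transformation.

(b) 3M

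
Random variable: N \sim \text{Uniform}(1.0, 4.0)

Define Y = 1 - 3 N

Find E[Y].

For Y = -3N + 1:
E[Y] = -3 * E[N] + 1
E[N] = (1 + 4)/2 = 2.5
E[Y] = -3 * 2.5 + 1 = -6.5

-6.5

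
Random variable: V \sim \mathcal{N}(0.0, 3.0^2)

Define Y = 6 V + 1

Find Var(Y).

For Y = aV + b: Var(Y) = a² * Var(V)
Var(V) = 3.0^2 = 9
Var(Y) = 6² * 9 = 36 * 9 = 324

324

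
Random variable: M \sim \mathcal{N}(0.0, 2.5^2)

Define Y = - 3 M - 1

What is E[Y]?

For Y = -3M - 1:
E[Y] = -3 * E[M] - 1
E[M] = 0.0 = 0
E[Y] = -3 * 0 - 1 = -1

-1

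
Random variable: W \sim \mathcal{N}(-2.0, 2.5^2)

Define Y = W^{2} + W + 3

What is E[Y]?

E[Y] = 1*E[W²] + 1*E[W] + 3
E[W] = -2
E[W²] = Var(W) + (E[W])² = 6.25 + 4 = 10.25
E[Y] = 1*10.25 + 1*(-2) + 3 = 11.25

11.25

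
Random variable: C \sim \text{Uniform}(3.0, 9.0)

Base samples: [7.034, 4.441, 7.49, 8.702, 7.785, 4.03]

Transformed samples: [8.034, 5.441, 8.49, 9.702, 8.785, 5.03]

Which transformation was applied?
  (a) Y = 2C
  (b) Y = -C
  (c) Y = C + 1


Checking option (c) Y = C + 1:
  C = 7.034 -> Y = 8.034 ✓
  C = 4.441 -> Y = 5.441 ✓
  C = 7.49 -> Y = 8.49 ✓
All samples match this transformation.

(c) C + 1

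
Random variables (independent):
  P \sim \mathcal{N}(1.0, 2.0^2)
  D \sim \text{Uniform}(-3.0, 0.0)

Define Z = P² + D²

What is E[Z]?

E[Z] = E[P²] + E[D²]
E[P²] = Var(P) + E[P]² = 4 + 1 = 5
E[D²] = Var(D) + E[D]² = 0.75 + 2.25 = 3
E[Z] = 5 + 3 = 8

8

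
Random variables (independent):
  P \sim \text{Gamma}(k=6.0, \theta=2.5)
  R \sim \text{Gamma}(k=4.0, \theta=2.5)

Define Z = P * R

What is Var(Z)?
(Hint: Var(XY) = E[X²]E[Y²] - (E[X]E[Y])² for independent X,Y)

Var(XY) = E[X²]E[Y²] - (E[X]E[Y])²
E[P] = 15, Var(P) = 37.5
E[R] = 10, Var(R) = 25
E[P²] = 37.5 + 15² = 262.5
E[R²] = 25 + 10² = 125
Var(Z) = 262.5*125 - (15*10)²
= 32812.5 - 22500 = 10312.5

10312.5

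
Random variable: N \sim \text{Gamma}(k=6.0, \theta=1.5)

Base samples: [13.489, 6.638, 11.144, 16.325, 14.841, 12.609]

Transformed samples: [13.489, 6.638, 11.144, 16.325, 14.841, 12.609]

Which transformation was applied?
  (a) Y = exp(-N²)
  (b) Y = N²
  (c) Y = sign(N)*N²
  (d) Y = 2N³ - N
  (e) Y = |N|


Checking option (e) Y = |N|:
  N = 13.489 -> Y = 13.489 ✓
  N = 6.638 -> Y = 6.638 ✓
  N = 11.144 -> Y = 11.144 ✓
All samples match this transformation.

(e) |N|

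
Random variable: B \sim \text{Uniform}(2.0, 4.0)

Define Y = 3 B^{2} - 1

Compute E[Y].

E[Y] = 3*E[B²] - 1
E[B] = 3
E[B²] = Var(B) + (E[B])² = 0.33333333 + 9 = 9.3333333
E[Y] = 3*9.3333333 - 1 = 27

27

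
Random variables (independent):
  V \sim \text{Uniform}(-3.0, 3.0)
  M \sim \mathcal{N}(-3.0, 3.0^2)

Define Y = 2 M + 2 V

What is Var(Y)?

For independent RVs: Var(aX + bY) = a²Var(X) + b²Var(Y)
Var(V) = 3
Var(M) = 9
Var(Y) = 2²*3 + 2²*9
= 4*3 + 4*9 = 48

48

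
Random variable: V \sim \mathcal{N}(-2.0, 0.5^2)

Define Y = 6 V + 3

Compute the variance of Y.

For Y = aV + b: Var(Y) = a² * Var(V)
Var(V) = 0.5^2 = 0.25
Var(Y) = 6² * 0.25 = 36 * 0.25 = 9

9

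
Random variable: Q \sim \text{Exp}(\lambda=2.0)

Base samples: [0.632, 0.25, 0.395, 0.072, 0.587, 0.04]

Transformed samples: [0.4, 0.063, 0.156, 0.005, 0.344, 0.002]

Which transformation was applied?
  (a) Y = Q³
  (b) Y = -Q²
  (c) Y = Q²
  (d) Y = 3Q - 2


Checking option (c) Y = Q²:
  Q = 0.632 -> Y = 0.4 ✓
  Q = 0.25 -> Y = 0.063 ✓
  Q = 0.395 -> Y = 0.156 ✓
All samples match this transformation.

(c) Q²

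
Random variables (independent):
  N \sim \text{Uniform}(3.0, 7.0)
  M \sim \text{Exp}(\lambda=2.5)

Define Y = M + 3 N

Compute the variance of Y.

For independent RVs: Var(aX + bY) = a²Var(X) + b²Var(Y)
Var(N) = 1.3333333
Var(M) = 0.16
Var(Y) = 3²*1.3333333 + 1²*0.16
= 9*1.3333333 + 1*0.16 = 12.16

12.16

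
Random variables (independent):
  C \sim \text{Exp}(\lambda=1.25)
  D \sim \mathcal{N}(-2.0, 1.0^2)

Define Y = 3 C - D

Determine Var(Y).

For independent RVs: Var(aX + bY) = a²Var(X) + b²Var(Y)
Var(C) = 0.64
Var(D) = 1
Var(Y) = 3²*0.64 + (-1)²*1
= 9*0.64 + 1*1 = 6.76

6.76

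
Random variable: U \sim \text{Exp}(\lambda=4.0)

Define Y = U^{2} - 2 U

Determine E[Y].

E[Y] = 1*E[U²] - 2*E[U]
E[U] = 0.25
E[U²] = Var(U) + (E[U])² = 0.0625 + 0.0625 = 0.125
E[Y] = 1*0.125 - 2*0.25 = -0.375

-0.375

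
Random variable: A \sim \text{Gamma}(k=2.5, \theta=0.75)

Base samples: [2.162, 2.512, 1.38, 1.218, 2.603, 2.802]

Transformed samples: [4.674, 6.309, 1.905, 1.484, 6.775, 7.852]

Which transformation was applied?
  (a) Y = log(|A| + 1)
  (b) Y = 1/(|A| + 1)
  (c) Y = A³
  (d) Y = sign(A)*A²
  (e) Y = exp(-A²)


Checking option (d) Y = sign(A)*A²:
  A = 2.162 -> Y = 4.674 ✓
  A = 2.512 -> Y = 6.309 ✓
  A = 1.38 -> Y = 1.905 ✓
All samples match this transformation.

(d) sign(A)*A²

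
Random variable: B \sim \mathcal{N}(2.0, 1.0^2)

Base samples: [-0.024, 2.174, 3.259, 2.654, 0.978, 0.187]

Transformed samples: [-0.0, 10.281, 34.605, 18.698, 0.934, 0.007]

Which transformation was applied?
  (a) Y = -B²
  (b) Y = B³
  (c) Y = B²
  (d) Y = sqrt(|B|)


Checking option (b) Y = B³:
  B = -0.024 -> Y = -0.0 ✓
  B = 2.174 -> Y = 10.281 ✓
  B = 3.259 -> Y = 34.605 ✓
All samples match this transformation.

(b) B³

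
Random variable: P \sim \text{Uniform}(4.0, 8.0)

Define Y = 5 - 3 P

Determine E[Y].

For Y = -3P + 5:
E[Y] = -3 * E[P] + 5
E[P] = (4 + 8)/2 = 6
E[Y] = -3 * 6 + 5 = -13

-13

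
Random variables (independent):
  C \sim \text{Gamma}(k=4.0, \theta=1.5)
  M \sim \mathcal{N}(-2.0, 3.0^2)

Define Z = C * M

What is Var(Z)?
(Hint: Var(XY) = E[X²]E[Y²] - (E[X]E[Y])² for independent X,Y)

Var(XY) = E[X²]E[Y²] - (E[X]E[Y])²
E[C] = 6, Var(C) = 9
E[M] = -2, Var(M) = 9
E[C²] = 9 + 6² = 45
E[M²] = 9 + (-2)² = 13
Var(Z) = 45*13 - (6*(-2))²
= 585 - 144 = 441

441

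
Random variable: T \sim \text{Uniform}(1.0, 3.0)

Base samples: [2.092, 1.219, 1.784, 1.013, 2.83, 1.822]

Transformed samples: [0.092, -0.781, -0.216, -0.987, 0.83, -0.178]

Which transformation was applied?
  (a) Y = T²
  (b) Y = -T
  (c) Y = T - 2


Checking option (c) Y = T - 2:
  T = 2.092 -> Y = 0.092 ✓
  T = 1.219 -> Y = -0.781 ✓
  T = 1.784 -> Y = -0.216 ✓
All samples match this transformation.

(c) T - 2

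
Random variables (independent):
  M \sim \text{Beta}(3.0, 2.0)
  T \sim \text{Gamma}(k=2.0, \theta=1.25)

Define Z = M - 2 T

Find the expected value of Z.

E[Z] = 1*E[M] - 2*E[T]
E[M] = 0.6
E[T] = 2.5
E[Z] = 1*0.6 - 2*2.5 = -4.4

-4.4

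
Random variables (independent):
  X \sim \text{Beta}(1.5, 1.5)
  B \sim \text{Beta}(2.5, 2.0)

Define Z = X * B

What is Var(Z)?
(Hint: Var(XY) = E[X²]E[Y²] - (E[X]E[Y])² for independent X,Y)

Var(XY) = E[X²]E[Y²] - (E[X]E[Y])²
E[X] = 0.5, Var(X) = 0.0625
E[B] = 0.55555556, Var(B) = 0.044893378
E[X²] = 0.0625 + 0.5² = 0.3125
E[B²] = 0.044893378 + 0.55555556² = 0.35353535
Var(Z) = 0.3125*0.35353535 - (0.5*0.55555556)²
= 0.1104798 - 0.077160494 = 0.033319304

0.033319304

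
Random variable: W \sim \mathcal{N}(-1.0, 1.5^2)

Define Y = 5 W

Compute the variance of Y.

For Y = aW + b: Var(Y) = a² * Var(W)
Var(W) = 1.5^2 = 2.25
Var(Y) = 5² * 2.25 = 25 * 2.25 = 56.25

56.25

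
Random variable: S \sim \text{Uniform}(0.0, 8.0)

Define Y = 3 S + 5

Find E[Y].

For Y = 3S + 5:
E[Y] = 3 * E[S] + 5
E[S] = (0 + 8)/2 = 4
E[Y] = 3 * 4 + 5 = 17

17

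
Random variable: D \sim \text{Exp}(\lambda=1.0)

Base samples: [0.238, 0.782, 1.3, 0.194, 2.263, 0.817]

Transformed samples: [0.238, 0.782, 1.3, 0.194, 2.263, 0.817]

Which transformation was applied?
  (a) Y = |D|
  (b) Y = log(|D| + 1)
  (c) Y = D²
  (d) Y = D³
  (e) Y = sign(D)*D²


Checking option (a) Y = |D|:
  D = 0.238 -> Y = 0.238 ✓
  D = 0.782 -> Y = 0.782 ✓
  D = 1.3 -> Y = 1.3 ✓
All samples match this transformation.

(a) |D|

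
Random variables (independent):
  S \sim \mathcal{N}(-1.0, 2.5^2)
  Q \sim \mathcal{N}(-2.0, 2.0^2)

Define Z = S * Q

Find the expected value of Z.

For independent RVs: E[XY] = E[X]*E[Y]
E[S] = -1
E[Q] = -2
E[Z] = -1 * (-2) = 2

2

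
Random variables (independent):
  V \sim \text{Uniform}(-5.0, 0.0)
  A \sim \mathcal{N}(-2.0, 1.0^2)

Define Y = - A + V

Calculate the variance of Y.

For independent RVs: Var(aX + bY) = a²Var(X) + b²Var(Y)
Var(V) = 2.0833333
Var(A) = 1
Var(Y) = 1²*2.0833333 + (-1)²*1
= 1*2.0833333 + 1*1 = 3.0833333

3.0833333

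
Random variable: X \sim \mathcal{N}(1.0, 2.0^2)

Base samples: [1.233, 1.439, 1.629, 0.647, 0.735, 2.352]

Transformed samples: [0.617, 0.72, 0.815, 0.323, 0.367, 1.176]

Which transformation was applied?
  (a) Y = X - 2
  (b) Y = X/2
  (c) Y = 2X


Checking option (b) Y = X/2:
  X = 1.233 -> Y = 0.617 ✓
  X = 1.439 -> Y = 0.72 ✓
  X = 1.629 -> Y = 0.815 ✓
All samples match this transformation.

(b) X/2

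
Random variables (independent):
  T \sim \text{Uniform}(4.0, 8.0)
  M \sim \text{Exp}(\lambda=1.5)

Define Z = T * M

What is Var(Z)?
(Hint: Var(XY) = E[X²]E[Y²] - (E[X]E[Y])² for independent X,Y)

Var(XY) = E[X²]E[Y²] - (E[X]E[Y])²
E[T] = 6, Var(T) = 1.3333333
E[M] = 0.66666667, Var(M) = 0.44444444
E[T²] = 1.3333333 + 6² = 37.333333
E[M²] = 0.44444444 + 0.66666667² = 0.88888889
Var(Z) = 37.333333*0.88888889 - (6*0.66666667)²
= 33.185185 - 16 = 17.185185

17.185185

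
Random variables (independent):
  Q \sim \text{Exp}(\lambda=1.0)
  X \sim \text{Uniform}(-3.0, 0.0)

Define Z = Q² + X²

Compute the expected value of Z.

E[Z] = E[Q²] + E[X²]
E[Q²] = Var(Q) + E[Q]² = 1 + 1 = 2
E[X²] = Var(X) + E[X]² = 0.75 + 2.25 = 3
E[Z] = 2 + 3 = 5

5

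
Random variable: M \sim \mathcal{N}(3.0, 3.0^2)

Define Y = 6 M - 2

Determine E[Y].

For Y = 6M - 2:
E[Y] = 6 * E[M] - 2
E[M] = 3.0 = 3
E[Y] = 6 * 3 - 2 = 16

16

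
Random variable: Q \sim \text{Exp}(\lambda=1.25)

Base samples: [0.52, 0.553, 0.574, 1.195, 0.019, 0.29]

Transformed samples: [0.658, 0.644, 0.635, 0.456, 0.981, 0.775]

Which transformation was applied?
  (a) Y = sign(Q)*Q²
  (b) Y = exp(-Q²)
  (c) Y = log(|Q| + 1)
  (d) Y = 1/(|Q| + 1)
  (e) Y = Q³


Checking option (d) Y = 1/(|Q| + 1):
  Q = 0.52 -> Y = 0.658 ✓
  Q = 0.553 -> Y = 0.644 ✓
  Q = 0.574 -> Y = 0.635 ✓
All samples match this transformation.

(d) 1/(|Q| + 1)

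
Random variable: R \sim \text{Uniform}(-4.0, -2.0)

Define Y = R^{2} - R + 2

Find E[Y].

E[Y] = 1*E[R²] - 1*E[R] + 2
E[R] = -3
E[R²] = Var(R) + (E[R])² = 0.33333333 + 9 = 9.3333333
E[Y] = 1*9.3333333 - 1*(-3) + 2 = 14.333333

14.333333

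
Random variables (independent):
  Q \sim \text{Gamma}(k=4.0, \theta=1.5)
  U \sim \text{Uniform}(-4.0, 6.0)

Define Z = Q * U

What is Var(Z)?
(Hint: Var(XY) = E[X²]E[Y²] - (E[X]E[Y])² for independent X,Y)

Var(XY) = E[X²]E[Y²] - (E[X]E[Y])²
E[Q] = 6, Var(Q) = 9
E[U] = 1, Var(U) = 8.3333333
E[Q²] = 9 + 6² = 45
E[U²] = 8.3333333 + 1² = 9.3333333
Var(Z) = 45*9.3333333 - (6*1)²
= 420 - 36 = 384

384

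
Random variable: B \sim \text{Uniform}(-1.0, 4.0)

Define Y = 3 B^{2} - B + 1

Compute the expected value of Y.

E[Y] = 3*E[B²] - 1*E[B] + 1
E[B] = 1.5
E[B²] = Var(B) + (E[B])² = 2.0833333 + 2.25 = 4.3333333
E[Y] = 3*4.3333333 - 1*1.5 + 1 = 12.5

12.5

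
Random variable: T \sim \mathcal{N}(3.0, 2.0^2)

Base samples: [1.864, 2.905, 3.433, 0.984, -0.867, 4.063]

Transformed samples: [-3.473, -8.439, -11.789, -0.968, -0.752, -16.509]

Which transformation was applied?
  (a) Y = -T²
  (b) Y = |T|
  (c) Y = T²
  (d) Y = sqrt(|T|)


Checking option (a) Y = -T²:
  T = 1.864 -> Y = -3.473 ✓
  T = 2.905 -> Y = -8.439 ✓
  T = 3.433 -> Y = -11.789 ✓
All samples match this transformation.

(a) -T²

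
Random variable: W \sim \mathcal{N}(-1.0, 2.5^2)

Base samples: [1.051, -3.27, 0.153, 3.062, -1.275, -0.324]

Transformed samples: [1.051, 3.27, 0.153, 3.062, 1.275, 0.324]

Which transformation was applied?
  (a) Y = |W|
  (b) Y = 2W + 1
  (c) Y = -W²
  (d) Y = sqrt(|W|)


Checking option (a) Y = |W|:
  W = 1.051 -> Y = 1.051 ✓
  W = -3.27 -> Y = 3.27 ✓
  W = 0.153 -> Y = 0.153 ✓
All samples match this transformation.

(a) |W|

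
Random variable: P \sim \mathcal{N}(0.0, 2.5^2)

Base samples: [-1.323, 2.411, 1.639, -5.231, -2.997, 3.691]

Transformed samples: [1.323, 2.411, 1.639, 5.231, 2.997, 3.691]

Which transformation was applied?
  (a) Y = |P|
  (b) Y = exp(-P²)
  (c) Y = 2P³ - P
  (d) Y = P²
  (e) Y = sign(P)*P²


Checking option (a) Y = |P|:
  P = -1.323 -> Y = 1.323 ✓
  P = 2.411 -> Y = 2.411 ✓
  P = 1.639 -> Y = 1.639 ✓
All samples match this transformation.

(a) |P|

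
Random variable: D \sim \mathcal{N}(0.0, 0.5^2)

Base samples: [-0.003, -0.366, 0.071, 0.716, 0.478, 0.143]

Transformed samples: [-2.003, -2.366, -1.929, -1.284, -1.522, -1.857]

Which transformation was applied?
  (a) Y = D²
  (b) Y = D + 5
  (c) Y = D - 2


Checking option (c) Y = D - 2:
  D = -0.003 -> Y = -2.003 ✓
  D = -0.366 -> Y = -2.366 ✓
  D = 0.071 -> Y = -1.929 ✓
All samples match this transformation.

(c) D - 2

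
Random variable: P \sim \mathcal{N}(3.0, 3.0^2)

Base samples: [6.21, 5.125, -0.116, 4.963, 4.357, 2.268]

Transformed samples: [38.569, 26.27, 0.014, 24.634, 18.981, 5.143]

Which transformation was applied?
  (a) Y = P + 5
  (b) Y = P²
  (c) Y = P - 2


Checking option (b) Y = P²:
  P = 6.21 -> Y = 38.569 ✓
  P = 5.125 -> Y = 26.27 ✓
  P = -0.116 -> Y = 0.014 ✓
All samples match this transformation.

(b) P²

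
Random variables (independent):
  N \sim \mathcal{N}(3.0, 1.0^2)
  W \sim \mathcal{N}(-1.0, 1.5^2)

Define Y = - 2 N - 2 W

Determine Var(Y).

For independent RVs: Var(aX + bY) = a²Var(X) + b²Var(Y)
Var(N) = 1
Var(W) = 2.25
Var(Y) = (-2)²*1 + (-2)²*2.25
= 4*1 + 4*2.25 = 13

13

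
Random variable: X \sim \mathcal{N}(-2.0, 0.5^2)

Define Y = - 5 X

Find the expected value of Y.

For Y = -5X:
E[Y] = -5 * E[X]
E[X] = -2.0 = -2
E[Y] = -5 * (-2) = 10

10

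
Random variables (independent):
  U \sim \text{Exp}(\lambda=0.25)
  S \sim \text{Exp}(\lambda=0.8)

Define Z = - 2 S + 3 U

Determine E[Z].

E[Z] = 3*E[U] - 2*E[S]
E[U] = 4
E[S] = 1.25
E[Z] = 3*4 - 2*1.25 = 9.5

9.5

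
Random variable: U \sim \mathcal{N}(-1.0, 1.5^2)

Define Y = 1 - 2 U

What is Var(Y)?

For Y = aU + b: Var(Y) = a² * Var(U)
Var(U) = 1.5^2 = 2.25
Var(Y) = (-2)² * 2.25 = 4 * 2.25 = 9

9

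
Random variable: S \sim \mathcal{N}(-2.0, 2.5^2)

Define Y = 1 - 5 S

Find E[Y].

For Y = -5S + 1:
E[Y] = -5 * E[S] + 1
E[S] = -2.0 = -2
E[Y] = -5 * (-2) + 1 = 11

11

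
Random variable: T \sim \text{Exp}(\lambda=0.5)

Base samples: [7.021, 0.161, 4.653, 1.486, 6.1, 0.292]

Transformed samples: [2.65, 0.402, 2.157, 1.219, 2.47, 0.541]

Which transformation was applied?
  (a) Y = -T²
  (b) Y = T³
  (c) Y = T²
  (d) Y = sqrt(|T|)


Checking option (d) Y = sqrt(|T|):
  T = 7.021 -> Y = 2.65 ✓
  T = 0.161 -> Y = 0.402 ✓
  T = 4.653 -> Y = 2.157 ✓
All samples match this transformation.

(d) sqrt(|T|)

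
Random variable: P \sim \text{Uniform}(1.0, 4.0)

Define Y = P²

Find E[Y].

E[P²] = Var(P) + (E[P])² = 0.75 + 6.25 = 7

7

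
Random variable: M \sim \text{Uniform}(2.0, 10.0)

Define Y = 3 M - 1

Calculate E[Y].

For Y = 3M - 1:
E[Y] = 3 * E[M] - 1
E[M] = (2 + 10)/2 = 6
E[Y] = 3 * 6 - 1 = 17

17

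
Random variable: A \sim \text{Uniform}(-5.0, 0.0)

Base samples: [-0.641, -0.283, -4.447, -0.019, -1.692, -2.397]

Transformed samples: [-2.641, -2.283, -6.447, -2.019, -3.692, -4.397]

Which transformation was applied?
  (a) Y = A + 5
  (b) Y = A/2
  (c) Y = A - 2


Checking option (c) Y = A - 2:
  A = -0.641 -> Y = -2.641 ✓
  A = -0.283 -> Y = -2.283 ✓
  A = -4.447 -> Y = -6.447 ✓
All samples match this transformation.

(c) A - 2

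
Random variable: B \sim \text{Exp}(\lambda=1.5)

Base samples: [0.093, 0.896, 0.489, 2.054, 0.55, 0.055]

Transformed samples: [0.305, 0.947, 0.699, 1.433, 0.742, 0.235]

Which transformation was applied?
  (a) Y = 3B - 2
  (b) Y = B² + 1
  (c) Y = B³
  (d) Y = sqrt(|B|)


Checking option (d) Y = sqrt(|B|):
  B = 0.093 -> Y = 0.305 ✓
  B = 0.896 -> Y = 0.947 ✓
  B = 0.489 -> Y = 0.699 ✓
All samples match this transformation.

(d) sqrt(|B|)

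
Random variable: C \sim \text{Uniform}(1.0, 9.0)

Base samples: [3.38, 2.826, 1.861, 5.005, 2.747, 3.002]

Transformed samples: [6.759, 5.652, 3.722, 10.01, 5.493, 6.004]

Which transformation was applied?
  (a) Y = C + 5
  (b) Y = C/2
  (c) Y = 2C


Checking option (c) Y = 2C:
  C = 3.38 -> Y = 6.759 ✓
  C = 2.826 -> Y = 5.652 ✓
  C = 1.861 -> Y = 3.722 ✓
All samples match this transformation.

(c) 2C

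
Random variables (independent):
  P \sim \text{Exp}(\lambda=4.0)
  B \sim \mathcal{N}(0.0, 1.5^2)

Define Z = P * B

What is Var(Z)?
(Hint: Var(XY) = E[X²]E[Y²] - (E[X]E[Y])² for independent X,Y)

Var(XY) = E[X²]E[Y²] - (E[X]E[Y])²
E[P] = 0.25, Var(P) = 0.0625
E[B] = 0, Var(B) = 2.25
E[P²] = 0.0625 + 0.25² = 0.125
E[B²] = 2.25 + 0² = 2.25
Var(Z) = 0.125*2.25 - (0.25*0)²
= 0.28125 - 0 = 0.28125

0.28125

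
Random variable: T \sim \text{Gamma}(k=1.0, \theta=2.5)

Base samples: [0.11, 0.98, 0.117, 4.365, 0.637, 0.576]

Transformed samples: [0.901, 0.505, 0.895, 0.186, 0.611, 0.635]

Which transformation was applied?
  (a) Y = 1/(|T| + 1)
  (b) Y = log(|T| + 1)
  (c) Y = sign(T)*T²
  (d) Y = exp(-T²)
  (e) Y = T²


Checking option (a) Y = 1/(|T| + 1):
  T = 0.11 -> Y = 0.901 ✓
  T = 0.98 -> Y = 0.505 ✓
  T = 0.117 -> Y = 0.895 ✓
All samples match this transformation.

(a) 1/(|T| + 1)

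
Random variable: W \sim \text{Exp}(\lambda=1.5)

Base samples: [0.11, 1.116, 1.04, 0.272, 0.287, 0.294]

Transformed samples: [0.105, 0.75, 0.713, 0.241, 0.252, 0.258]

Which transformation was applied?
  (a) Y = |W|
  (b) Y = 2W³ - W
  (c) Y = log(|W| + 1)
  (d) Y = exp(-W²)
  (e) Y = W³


Checking option (c) Y = log(|W| + 1):
  W = 0.11 -> Y = 0.105 ✓
  W = 1.116 -> Y = 0.75 ✓
  W = 1.04 -> Y = 0.713 ✓
All samples match this transformation.

(c) log(|W| + 1)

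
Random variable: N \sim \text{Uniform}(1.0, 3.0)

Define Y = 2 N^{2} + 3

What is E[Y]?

E[Y] = 2*E[N²] + 3
E[N] = 2
E[N²] = Var(N) + (E[N])² = 0.33333333 + 4 = 4.3333333
E[Y] = 2*4.3333333 + 3 = 11.666667

11.666667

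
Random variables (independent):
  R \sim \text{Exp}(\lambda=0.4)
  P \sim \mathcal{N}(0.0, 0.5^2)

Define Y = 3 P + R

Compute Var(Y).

For independent RVs: Var(aX + bY) = a²Var(X) + b²Var(Y)
Var(R) = 6.25
Var(P) = 0.25
Var(Y) = 1²*6.25 + 3²*0.25
= 1*6.25 + 9*0.25 = 8.5

8.5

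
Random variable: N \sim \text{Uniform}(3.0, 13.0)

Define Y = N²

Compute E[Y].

E[N²] = Var(N) + (E[N])² = 8.3333333 + 64 = 72.333333

72.333333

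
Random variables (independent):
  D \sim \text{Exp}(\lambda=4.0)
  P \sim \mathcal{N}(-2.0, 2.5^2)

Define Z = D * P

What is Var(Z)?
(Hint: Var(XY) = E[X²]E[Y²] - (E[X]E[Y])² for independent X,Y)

Var(XY) = E[X²]E[Y²] - (E[X]E[Y])²
E[D] = 0.25, Var(D) = 0.0625
E[P] = -2, Var(P) = 6.25
E[D²] = 0.0625 + 0.25² = 0.125
E[P²] = 6.25 + (-2)² = 10.25
Var(Z) = 0.125*10.25 - (0.25*(-2))²
= 1.28125 - 0.25 = 1.03125

1.03125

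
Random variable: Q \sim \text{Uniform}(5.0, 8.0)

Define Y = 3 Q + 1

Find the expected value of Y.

For Y = 3Q + 1:
E[Y] = 3 * E[Q] + 1
E[Q] = (5 + 8)/2 = 6.5
E[Y] = 3 * 6.5 + 1 = 20.5

20.5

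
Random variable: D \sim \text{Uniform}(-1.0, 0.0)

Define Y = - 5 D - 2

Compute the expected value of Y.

For Y = -5D - 2:
E[Y] = -5 * E[D] - 2
E[D] = (-1 + 0)/2 = -0.5
E[Y] = -5 * (-0.5) - 2 = 0.5

0.5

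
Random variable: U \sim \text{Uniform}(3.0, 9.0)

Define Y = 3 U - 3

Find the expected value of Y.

For Y = 3U - 3:
E[Y] = 3 * E[U] - 3
E[U] = (3 + 9)/2 = 6
E[Y] = 3 * 6 - 3 = 15

15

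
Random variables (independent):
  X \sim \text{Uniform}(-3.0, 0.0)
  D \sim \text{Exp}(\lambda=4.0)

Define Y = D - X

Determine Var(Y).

For independent RVs: Var(aX + bY) = a²Var(X) + b²Var(Y)
Var(X) = 0.75
Var(D) = 0.0625
Var(Y) = (-1)²*0.75 + 1²*0.0625
= 1*0.75 + 1*0.0625 = 0.8125

0.8125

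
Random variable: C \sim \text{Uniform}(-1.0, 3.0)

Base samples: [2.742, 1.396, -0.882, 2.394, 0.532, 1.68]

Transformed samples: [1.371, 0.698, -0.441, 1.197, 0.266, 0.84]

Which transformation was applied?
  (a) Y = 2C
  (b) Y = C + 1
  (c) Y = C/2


Checking option (c) Y = C/2:
  C = 2.742 -> Y = 1.371 ✓
  C = 1.396 -> Y = 0.698 ✓
  C = -0.882 -> Y = -0.441 ✓
All samples match this transformation.

(c) C/2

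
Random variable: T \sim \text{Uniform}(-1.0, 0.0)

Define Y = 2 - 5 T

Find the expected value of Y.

For Y = -5T + 2:
E[Y] = -5 * E[T] + 2
E[T] = (-1 + 0)/2 = -0.5
E[Y] = -5 * (-0.5) + 2 = 4.5

4.5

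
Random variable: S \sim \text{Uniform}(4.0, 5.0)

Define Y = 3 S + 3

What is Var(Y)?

For Y = aS + b: Var(Y) = a² * Var(S)
Var(S) = (5 - 4)^2/12 = 0.083333333
Var(Y) = 3² * 0.083333333 = 9 * 0.083333333 = 0.75

0.75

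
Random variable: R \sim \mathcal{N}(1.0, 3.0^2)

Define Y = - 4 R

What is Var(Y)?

For Y = aR + b: Var(Y) = a² * Var(R)
Var(R) = 3.0^2 = 9
Var(Y) = (-4)² * 9 = 16 * 9 = 144

144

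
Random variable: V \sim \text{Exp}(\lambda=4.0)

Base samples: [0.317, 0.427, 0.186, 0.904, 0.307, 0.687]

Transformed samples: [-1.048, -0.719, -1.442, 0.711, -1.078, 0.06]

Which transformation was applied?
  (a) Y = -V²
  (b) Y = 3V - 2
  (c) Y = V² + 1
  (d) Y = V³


Checking option (b) Y = 3V - 2:
  V = 0.317 -> Y = -1.048 ✓
  V = 0.427 -> Y = -0.719 ✓
  V = 0.186 -> Y = -1.442 ✓
All samples match this transformation.

(b) 3V - 2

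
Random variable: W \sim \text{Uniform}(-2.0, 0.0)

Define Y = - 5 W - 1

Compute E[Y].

For Y = -5W - 1:
E[Y] = -5 * E[W] - 1
E[W] = (-2 + 0)/2 = -1
E[Y] = -5 * (-1) - 1 = 4

4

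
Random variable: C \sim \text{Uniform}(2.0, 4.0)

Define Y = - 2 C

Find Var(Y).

For Y = aC + b: Var(Y) = a² * Var(C)
Var(C) = (4 - 2)^2/12 = 0.33333333
Var(Y) = (-2)² * 0.33333333 = 4 * 0.33333333 = 1.3333333

1.3333333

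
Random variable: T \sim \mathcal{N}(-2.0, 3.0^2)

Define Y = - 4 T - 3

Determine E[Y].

For Y = -4T - 3:
E[Y] = -4 * E[T] - 3
E[T] = -2.0 = -2
E[Y] = -4 * (-2) - 3 = 5

5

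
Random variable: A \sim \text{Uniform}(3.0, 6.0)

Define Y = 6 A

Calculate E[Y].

For Y = 6A:
E[Y] = 6 * E[A]
E[A] = (3 + 6)/2 = 4.5
E[Y] = 6 * 4.5 = 27

27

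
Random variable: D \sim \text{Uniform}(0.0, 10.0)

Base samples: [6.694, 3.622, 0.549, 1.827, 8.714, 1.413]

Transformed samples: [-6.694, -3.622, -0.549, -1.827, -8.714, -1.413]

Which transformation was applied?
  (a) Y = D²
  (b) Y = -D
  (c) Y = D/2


Checking option (b) Y = -D:
  D = 6.694 -> Y = -6.694 ✓
  D = 3.622 -> Y = -3.622 ✓
  D = 0.549 -> Y = -0.549 ✓
All samples match this transformation.

(b) -D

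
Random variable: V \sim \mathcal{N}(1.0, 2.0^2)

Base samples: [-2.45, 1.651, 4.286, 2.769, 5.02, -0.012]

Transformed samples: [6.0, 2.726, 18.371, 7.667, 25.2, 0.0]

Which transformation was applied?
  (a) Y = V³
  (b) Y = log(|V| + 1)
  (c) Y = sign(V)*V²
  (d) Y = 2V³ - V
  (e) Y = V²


Checking option (e) Y = V²:
  V = -2.45 -> Y = 6.0 ✓
  V = 1.651 -> Y = 2.726 ✓
  V = 4.286 -> Y = 18.371 ✓
All samples match this transformation.

(e) V²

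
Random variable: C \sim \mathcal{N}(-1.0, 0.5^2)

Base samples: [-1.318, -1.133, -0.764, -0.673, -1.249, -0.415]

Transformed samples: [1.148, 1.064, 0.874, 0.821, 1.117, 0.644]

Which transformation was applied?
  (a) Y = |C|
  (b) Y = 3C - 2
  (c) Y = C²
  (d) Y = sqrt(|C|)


Checking option (d) Y = sqrt(|C|):
  C = -1.318 -> Y = 1.148 ✓
  C = -1.133 -> Y = 1.064 ✓
  C = -0.764 -> Y = 0.874 ✓
All samples match this transformation.

(d) sqrt(|C|)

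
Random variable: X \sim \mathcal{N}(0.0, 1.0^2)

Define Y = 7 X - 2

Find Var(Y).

For Y = aX + b: Var(Y) = a² * Var(X)
Var(X) = 1.0^2 = 1
Var(Y) = 7² * 1 = 49 * 1 = 49

49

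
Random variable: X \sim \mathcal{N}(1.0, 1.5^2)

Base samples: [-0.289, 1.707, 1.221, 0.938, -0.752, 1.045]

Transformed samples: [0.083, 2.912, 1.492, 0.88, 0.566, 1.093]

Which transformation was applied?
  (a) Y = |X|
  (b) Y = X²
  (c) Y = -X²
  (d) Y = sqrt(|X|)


Checking option (b) Y = X²:
  X = -0.289 -> Y = 0.083 ✓
  X = 1.707 -> Y = 2.912 ✓
  X = 1.221 -> Y = 1.492 ✓
All samples match this transformation.

(b) X²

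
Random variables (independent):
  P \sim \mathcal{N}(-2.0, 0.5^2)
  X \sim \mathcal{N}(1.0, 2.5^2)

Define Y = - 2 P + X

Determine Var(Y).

For independent RVs: Var(aX + bY) = a²Var(X) + b²Var(Y)
Var(P) = 0.25
Var(X) = 6.25
Var(Y) = (-2)²*0.25 + 1²*6.25
= 4*0.25 + 1*6.25 = 7.25

7.25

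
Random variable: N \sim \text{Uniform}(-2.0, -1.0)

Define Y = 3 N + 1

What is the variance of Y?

For Y = aN + b: Var(Y) = a² * Var(N)
Var(N) = (-1 + 2)^2/12 = 0.083333333
Var(Y) = 3² * 0.083333333 = 9 * 0.083333333 = 0.75

0.75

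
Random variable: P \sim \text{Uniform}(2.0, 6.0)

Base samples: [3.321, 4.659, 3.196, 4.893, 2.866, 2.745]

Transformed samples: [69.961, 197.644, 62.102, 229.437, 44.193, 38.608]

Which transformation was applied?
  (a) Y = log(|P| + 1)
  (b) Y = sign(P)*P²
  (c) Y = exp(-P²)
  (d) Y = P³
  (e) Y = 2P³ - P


Checking option (e) Y = 2P³ - P:
  P = 3.321 -> Y = 69.961 ✓
  P = 4.659 -> Y = 197.644 ✓
  P = 3.196 -> Y = 62.102 ✓
All samples match this transformation.

(e) 2P³ - P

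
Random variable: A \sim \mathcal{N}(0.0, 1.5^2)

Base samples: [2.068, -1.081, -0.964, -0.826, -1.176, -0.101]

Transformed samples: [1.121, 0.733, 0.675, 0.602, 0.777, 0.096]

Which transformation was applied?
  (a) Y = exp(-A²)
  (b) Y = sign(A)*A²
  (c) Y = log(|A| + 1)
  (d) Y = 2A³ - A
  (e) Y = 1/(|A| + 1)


Checking option (c) Y = log(|A| + 1):
  A = 2.068 -> Y = 1.121 ✓
  A = -1.081 -> Y = 0.733 ✓
  A = -0.964 -> Y = 0.675 ✓
All samples match this transformation.

(c) log(|A| + 1)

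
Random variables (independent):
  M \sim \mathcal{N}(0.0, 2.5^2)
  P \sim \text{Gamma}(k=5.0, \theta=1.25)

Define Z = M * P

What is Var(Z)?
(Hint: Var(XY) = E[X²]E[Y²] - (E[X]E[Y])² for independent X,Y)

Var(XY) = E[X²]E[Y²] - (E[X]E[Y])²
E[M] = 0, Var(M) = 6.25
E[P] = 6.25, Var(P) = 7.8125
E[M²] = 6.25 + 0² = 6.25
E[P²] = 7.8125 + 6.25² = 46.875
Var(Z) = 6.25*46.875 - (0*6.25)²
= 292.96875 - 0 = 292.96875

292.96875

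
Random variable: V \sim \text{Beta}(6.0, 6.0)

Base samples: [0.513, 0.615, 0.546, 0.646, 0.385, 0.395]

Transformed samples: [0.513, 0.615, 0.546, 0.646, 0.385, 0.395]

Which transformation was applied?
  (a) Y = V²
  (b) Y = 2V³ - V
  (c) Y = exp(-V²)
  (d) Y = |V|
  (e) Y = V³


Checking option (d) Y = |V|:
  V = 0.513 -> Y = 0.513 ✓
  V = 0.615 -> Y = 0.615 ✓
  V = 0.546 -> Y = 0.546 ✓
All samples match this transformation.

(d) |V|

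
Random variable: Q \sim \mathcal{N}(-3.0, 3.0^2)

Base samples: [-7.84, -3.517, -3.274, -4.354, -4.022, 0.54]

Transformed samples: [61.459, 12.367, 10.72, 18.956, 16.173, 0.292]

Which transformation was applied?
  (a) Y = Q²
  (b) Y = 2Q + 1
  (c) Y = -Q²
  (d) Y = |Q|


Checking option (a) Y = Q²:
  Q = -7.84 -> Y = 61.459 ✓
  Q = -3.517 -> Y = 12.367 ✓
  Q = -3.274 -> Y = 10.72 ✓
All samples match this transformation.

(a) Q²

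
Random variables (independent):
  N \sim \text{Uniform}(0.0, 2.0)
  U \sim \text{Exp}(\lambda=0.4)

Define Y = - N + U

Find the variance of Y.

For independent RVs: Var(aX + bY) = a²Var(X) + b²Var(Y)
Var(N) = 0.33333333
Var(U) = 6.25
Var(Y) = (-1)²*0.33333333 + 1²*6.25
= 1*0.33333333 + 1*6.25 = 6.5833333

6.5833333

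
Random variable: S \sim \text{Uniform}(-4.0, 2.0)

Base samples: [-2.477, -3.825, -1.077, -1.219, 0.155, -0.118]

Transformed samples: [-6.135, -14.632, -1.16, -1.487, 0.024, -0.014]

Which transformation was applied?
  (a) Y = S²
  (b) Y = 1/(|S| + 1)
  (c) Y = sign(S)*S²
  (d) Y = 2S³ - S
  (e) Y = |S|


Checking option (c) Y = sign(S)*S²:
  S = -2.477 -> Y = -6.135 ✓
  S = -3.825 -> Y = -14.632 ✓
  S = -1.077 -> Y = -1.16 ✓
All samples match this transformation.

(c) sign(S)*S²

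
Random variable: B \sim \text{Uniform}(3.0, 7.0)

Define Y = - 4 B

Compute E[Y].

For Y = -4B:
E[Y] = -4 * E[B]
E[B] = (3 + 7)/2 = 5
E[Y] = -4 * 5 = -20

-20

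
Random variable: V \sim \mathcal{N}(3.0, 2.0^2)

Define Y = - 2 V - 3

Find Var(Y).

For Y = aV + b: Var(Y) = a² * Var(V)
Var(V) = 2.0^2 = 4
Var(Y) = (-2)² * 4 = 4 * 4 = 16

16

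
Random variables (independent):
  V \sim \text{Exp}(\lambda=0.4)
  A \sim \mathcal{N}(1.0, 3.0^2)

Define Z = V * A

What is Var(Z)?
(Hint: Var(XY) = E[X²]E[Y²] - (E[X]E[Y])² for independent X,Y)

Var(XY) = E[X²]E[Y²] - (E[X]E[Y])²
E[V] = 2.5, Var(V) = 6.25
E[A] = 1, Var(A) = 9
E[V²] = 6.25 + 2.5² = 12.5
E[A²] = 9 + 1² = 10
Var(Z) = 12.5*10 - (2.5*1)²
= 125 - 6.25 = 118.75

118.75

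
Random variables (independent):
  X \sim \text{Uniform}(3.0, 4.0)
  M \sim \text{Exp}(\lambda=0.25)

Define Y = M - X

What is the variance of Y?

For independent RVs: Var(aX + bY) = a²Var(X) + b²Var(Y)
Var(X) = 0.083333333
Var(M) = 16
Var(Y) = (-1)²*0.083333333 + 1²*16
= 1*0.083333333 + 1*16 = 16.083333

16.083333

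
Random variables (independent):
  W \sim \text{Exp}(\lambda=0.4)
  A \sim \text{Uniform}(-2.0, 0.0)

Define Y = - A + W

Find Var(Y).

For independent RVs: Var(aX + bY) = a²Var(X) + b²Var(Y)
Var(W) = 6.25
Var(A) = 0.33333333
Var(Y) = 1²*6.25 + (-1)²*0.33333333
= 1*6.25 + 1*0.33333333 = 6.5833333

6.5833333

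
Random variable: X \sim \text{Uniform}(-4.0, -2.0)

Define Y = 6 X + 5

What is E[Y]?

For Y = 6X + 5:
E[Y] = 6 * E[X] + 5
E[X] = (-4 - 2)/2 = -3
E[Y] = 6 * (-3) + 5 = -13

-13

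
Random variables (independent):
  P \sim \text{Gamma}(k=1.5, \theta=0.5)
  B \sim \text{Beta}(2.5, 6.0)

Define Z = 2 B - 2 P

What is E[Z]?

E[Z] = -2*E[P] + 2*E[B]
E[P] = 0.75
E[B] = 0.29411765
E[Z] = -2*0.75 + 2*0.29411765 = -0.91176471

-0.91176471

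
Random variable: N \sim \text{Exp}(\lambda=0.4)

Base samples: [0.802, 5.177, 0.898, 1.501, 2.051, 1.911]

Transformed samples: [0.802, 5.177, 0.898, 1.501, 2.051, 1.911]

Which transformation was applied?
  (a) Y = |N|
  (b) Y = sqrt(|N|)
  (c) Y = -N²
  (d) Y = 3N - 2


Checking option (a) Y = |N|:
  N = 0.802 -> Y = 0.802 ✓
  N = 5.177 -> Y = 5.177 ✓
  N = 0.898 -> Y = 0.898 ✓
All samples match this transformation.

(a) |N|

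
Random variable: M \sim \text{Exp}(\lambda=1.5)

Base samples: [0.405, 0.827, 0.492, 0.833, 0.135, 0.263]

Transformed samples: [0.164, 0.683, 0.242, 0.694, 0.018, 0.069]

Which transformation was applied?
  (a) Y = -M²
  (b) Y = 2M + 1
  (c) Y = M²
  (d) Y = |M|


Checking option (c) Y = M²:
  M = 0.405 -> Y = 0.164 ✓
  M = 0.827 -> Y = 0.683 ✓
  M = 0.492 -> Y = 0.242 ✓
All samples match this transformation.

(c) M²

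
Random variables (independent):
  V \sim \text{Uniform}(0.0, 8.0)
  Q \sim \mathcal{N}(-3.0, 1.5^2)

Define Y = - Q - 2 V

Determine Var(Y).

For independent RVs: Var(aX + bY) = a²Var(X) + b²Var(Y)
Var(V) = 5.3333333
Var(Q) = 2.25
Var(Y) = (-2)²*5.3333333 + (-1)²*2.25
= 4*5.3333333 + 1*2.25 = 23.583333

23.583333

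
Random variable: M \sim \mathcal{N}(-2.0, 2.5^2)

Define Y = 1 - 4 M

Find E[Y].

For Y = -4M + 1:
E[Y] = -4 * E[M] + 1
E[M] = -2.0 = -2
E[Y] = -4 * (-2) + 1 = 9

9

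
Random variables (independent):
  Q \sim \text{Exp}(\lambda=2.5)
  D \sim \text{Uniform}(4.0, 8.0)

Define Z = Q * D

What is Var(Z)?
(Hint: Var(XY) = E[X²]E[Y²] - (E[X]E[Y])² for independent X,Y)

Var(XY) = E[X²]E[Y²] - (E[X]E[Y])²
E[Q] = 0.4, Var(Q) = 0.16
E[D] = 6, Var(D) = 1.3333333
E[Q²] = 0.16 + 0.4² = 0.32
E[D²] = 1.3333333 + 6² = 37.333333
Var(Z) = 0.32*37.333333 - (0.4*6)²
= 11.946667 - 5.76 = 6.1866667

6.1866667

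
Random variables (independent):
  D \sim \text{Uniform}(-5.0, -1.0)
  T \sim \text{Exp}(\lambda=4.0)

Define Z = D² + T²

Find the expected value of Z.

E[Z] = E[D²] + E[T²]
E[D²] = Var(D) + E[D]² = 1.3333333 + 9 = 10.333333
E[T²] = Var(T) + E[T]² = 0.0625 + 0.0625 = 0.125
E[Z] = 10.333333 + 0.125 = 10.458333

10.458333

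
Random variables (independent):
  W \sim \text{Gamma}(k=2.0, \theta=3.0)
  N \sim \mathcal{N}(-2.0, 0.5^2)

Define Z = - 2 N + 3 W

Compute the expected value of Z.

E[Z] = 3*E[W] - 2*E[N]
E[W] = 6
E[N] = -2
E[Z] = 3*6 - 2*(-2) = 22

22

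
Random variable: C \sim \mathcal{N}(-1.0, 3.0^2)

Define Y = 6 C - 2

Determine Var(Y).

For Y = aC + b: Var(Y) = a² * Var(C)
Var(C) = 3.0^2 = 9
Var(Y) = 6² * 9 = 36 * 9 = 324

324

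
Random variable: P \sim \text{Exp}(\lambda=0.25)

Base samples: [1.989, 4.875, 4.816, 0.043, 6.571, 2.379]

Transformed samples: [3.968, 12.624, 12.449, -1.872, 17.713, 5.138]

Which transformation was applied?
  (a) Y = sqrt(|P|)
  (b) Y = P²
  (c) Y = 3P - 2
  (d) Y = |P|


Checking option (c) Y = 3P - 2:
  P = 1.989 -> Y = 3.968 ✓
  P = 4.875 -> Y = 12.624 ✓
  P = 4.816 -> Y = 12.449 ✓
All samples match this transformation.

(c) 3P - 2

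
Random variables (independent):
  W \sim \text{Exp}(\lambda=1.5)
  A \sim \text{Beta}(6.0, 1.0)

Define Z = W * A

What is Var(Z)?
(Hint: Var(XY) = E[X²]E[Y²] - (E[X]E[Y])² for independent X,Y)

Var(XY) = E[X²]E[Y²] - (E[X]E[Y])²
E[W] = 0.66666667, Var(W) = 0.44444444
E[A] = 0.85714286, Var(A) = 0.015306122
E[W²] = 0.44444444 + 0.66666667² = 0.88888889
E[A²] = 0.015306122 + 0.85714286² = 0.75
Var(Z) = 0.88888889*0.75 - (0.66666667*0.85714286)²
= 0.66666667 - 0.32653061 = 0.34013605

0.34013605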